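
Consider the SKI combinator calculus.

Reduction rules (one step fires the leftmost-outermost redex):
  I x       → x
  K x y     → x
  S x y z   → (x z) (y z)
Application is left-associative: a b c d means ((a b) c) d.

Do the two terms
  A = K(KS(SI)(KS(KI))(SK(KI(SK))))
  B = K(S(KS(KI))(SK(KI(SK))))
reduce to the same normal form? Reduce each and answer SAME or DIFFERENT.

Term A:
  start: K(KS(SI)(KS(KI))(SK(KI(SK))))
  step 1: K(S(KS(KI))(SK(KI(SK))))
  step 2: K(SS(SK(KI(SK))))
  step 3: K(SS(SKI))

Term B:
  start: K(S(KS(KI))(SK(KI(SK))))
  step 1: K(SS(SK(KI(SK))))
  step 2: K(SS(SKI))

Answer: SAME — A ⇓ K(SS(SKI)), B ⇓ K(SS(SKI))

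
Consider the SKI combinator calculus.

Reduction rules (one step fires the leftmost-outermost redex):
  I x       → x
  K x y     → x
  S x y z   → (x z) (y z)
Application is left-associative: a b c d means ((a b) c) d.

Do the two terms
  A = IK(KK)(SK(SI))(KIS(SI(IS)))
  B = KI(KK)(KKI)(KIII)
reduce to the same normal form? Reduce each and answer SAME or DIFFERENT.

Term A:
  start: IK(KK)(SK(SI))(KIS(SI(IS)))
  →1  K(KK)(SK(SI))(KIS(SI(IS)))
  →2  KK(KIS(SI(IS)))
  →3  K

Term B:
  start: KI(KK)(KKI)(KIII)
  →1  I(KKI)(KIII)
  →2  KKI(KIII)
  →3  K(KIII)
  →4  K(II)
  →5  KI

Answer: DIFFERENT — A ⇓ K, B ⇓ KI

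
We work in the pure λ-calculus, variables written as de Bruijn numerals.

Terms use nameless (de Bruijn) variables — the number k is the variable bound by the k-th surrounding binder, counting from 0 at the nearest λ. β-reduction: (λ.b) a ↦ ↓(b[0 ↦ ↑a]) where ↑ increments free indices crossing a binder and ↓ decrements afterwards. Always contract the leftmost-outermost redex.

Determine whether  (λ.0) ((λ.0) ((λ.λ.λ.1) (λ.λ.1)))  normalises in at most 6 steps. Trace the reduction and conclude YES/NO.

  start: (λ.0) ((λ.0) ((λ.λ.λ.1) (λ.λ.1)))
  step 1: (λ.0) ((λ.λ.λ.1) (λ.λ.1))
  step 2: (λ.λ.λ.1) (λ.λ.1)
  step 3: λ.λ.1

Answer: YES — reaches normal form λ.λ.1 in 3 ≤ 6 steps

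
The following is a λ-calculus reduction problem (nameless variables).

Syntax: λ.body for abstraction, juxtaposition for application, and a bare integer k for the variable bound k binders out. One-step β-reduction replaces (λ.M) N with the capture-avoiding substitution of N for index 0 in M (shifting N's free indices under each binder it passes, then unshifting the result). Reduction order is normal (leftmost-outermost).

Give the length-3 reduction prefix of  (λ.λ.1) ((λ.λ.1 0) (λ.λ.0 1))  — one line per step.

Answer: after 3 steps: λ.λ.λ.0 1

Derivation:
  start: (λ.λ.1) ((λ.λ.1 0) (λ.λ.0 1))
  →1  λ.(λ.λ.1 0) (λ.λ.0 1)
  →2  λ.λ.(λ.λ.0 1) 0
  →3  λ.λ.λ.0 1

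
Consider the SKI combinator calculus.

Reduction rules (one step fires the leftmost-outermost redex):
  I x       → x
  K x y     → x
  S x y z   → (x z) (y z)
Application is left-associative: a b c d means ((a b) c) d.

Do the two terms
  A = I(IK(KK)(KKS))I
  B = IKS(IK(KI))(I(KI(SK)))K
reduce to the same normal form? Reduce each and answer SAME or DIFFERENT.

Term A:
  start: I(IK(KK)(KKS))I
  [1] IK(KK)(KKS)I
  [2] K(KK)(KKS)I
  [3] KKI
  [4] K

Term B:
  start: IKS(IK(KI))(I(KI(SK)))K
  [1] KS(IK(KI))(I(KI(SK)))K
  [2] S(I(KI(SK)))K
  [3] S(KI(SK))K
  [4] SIK

Answer: DIFFERENT — A ⇓ K, B ⇓ SIK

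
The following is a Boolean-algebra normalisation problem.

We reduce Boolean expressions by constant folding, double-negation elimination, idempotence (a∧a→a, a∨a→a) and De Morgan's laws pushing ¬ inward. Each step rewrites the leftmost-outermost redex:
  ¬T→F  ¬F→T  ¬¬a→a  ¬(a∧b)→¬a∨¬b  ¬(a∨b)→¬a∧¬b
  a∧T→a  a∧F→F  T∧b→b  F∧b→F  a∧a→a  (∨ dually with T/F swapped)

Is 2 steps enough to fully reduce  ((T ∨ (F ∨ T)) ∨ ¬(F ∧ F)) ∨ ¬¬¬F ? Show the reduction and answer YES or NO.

Answer: NO — after 2 steps the term is T ∨ ¬¬¬F, not yet normal

Derivation:
  start: ((T ∨ (F ∨ T)) ∨ ¬(F ∧ F)) ∨ ¬¬¬F
  [1] (T ∨ ¬(F ∧ F)) ∨ ¬¬¬F
  [2] T ∨ ¬¬¬F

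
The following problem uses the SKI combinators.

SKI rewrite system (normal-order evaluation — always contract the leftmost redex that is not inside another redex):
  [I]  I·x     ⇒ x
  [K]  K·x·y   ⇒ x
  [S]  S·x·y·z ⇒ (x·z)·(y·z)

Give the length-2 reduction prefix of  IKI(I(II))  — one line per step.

Answer: after 2 steps: I

Working:
  start: IKI(I(II))
  step 1: KI(I(II))
  step 2: I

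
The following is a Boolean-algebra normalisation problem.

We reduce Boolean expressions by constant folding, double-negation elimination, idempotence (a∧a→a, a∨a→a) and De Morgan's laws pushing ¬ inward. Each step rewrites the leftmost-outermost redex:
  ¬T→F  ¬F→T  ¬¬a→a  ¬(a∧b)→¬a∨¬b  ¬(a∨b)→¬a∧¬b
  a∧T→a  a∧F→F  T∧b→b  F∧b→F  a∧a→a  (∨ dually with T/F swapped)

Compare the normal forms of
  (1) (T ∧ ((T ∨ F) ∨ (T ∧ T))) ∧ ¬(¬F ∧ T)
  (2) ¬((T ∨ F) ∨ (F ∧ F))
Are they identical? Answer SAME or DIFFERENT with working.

Term A:
  start: (T ∧ ((T ∨ F) ∨ (T ∧ T))) ∧ ¬(¬F ∧ T)
  →1  ((T ∨ F) ∨ (T ∧ T)) ∧ ¬(¬F ∧ T)
  →2  (T ∨ (T ∧ T)) ∧ ¬(¬F ∧ T)
  →3  T ∧ ¬(¬F ∧ T)
  →4  ¬(¬F ∧ T)
  →5  ¬¬F ∨ ¬T
  →6  F ∨ ¬T
  →7  ¬T
  →8  F

Term B:
  start: ¬((T ∨ F) ∨ (F ∧ F))
  →1  ¬(T ∨ F) ∧ ¬(F ∧ F)
  →2  (¬T ∧ ¬F) ∧ ¬(F ∧ F)
  →3  (F ∧ ¬F) ∧ ¬(F ∧ F)
  →4  F ∧ ¬(F ∧ F)
  →5  F

Answer: SAME — A ⇓ F, B ⇓ F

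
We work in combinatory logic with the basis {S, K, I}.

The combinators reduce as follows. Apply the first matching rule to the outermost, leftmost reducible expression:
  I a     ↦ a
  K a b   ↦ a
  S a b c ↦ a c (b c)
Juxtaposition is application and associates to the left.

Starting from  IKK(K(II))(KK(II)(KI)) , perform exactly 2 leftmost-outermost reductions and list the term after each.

Answer: after 2 steps: K(KK(II)(KI))

Working:
  start: IKK(K(II))(KK(II)(KI))
  →1  KK(K(II))(KK(II)(KI))
  →2  K(KK(II)(KI))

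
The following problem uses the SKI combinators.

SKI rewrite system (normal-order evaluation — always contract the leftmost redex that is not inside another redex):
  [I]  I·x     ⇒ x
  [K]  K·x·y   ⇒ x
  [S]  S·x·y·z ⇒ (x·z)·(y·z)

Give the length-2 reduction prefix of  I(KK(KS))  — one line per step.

Answer: after 2 steps: K

Reduction:
  start: I(KK(KS))
  step 1: KK(KS)
  step 2: K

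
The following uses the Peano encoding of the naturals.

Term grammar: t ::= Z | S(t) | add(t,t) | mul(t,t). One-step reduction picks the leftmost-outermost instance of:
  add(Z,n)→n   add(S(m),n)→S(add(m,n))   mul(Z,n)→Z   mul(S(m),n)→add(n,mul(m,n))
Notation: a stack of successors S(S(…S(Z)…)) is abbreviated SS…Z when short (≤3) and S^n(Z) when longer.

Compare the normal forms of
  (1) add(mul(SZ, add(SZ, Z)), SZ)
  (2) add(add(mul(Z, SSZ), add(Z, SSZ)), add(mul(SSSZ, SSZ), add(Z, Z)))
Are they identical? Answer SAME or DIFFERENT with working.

Term A:
  start: add(mul(SZ, add(SZ, Z)), SZ)
  [1] add(add(add(SZ, Z), mul(Z, add(SZ, Z))), SZ)
  [2] add(add(S(add(Z, Z)), mul(Z, add(SZ, Z))), SZ)
  [3] add(S(add(add(Z, Z), mul(Z, add(SZ, Z)))), SZ)
  [4] S(add(add(add(Z, Z), mul(Z, add(SZ, Z))), SZ))
  [5] S(add(add(Z, mul(Z, add(SZ, Z))), SZ))
  [6] S(add(mul(Z, add(SZ, Z)), SZ))
  [7] S(add(Z, SZ))
  [8] SSZ

Term B:
  start: add(add(mul(Z, SSZ), add(Z, SSZ)), add(mul(SSSZ, SSZ), add(Z, Z)))
  [1] add(add(Z, add(Z, SSZ)), add(mul(SSSZ, SSZ), add(Z, Z)))
  [2] add(add(Z, SSZ), add(mul(SSSZ, SSZ), add(Z, Z)))
  [3] add(SSZ, add(mul(SSSZ, SSZ), add(Z, Z)))
  [4] S(add(SZ, add(mul(SSSZ, SSZ), add(Z, Z))))
  [5] S(S(add(Z, add(mul(SSSZ, SSZ), add(Z, Z)))))
  [6] S(S(add(mul(SSSZ, SSZ), add(Z, Z))))
  [7] S(S(add(add(SSZ, mul(SSZ, SSZ)), add(Z, Z))))
  [8] S(S(add(S(add(SZ, mul(SSZ, SSZ))), add(Z, Z))))
  [9] S(S(S(add(add(SZ, mul(SSZ, SSZ)), add(Z, Z)))))
  [10] S(S(S(add(S(add(Z, mul(SSZ, SSZ))), add(Z, Z)))))
  [11] S(S(S(S(add(add(Z, mul(SSZ, SSZ)), add(Z, Z))))))
  [12] S(S(S(S(add(mul(SSZ, SSZ), add(Z, Z))))))
  [13] S(S(S(S(add(add(SSZ, mul(SZ, SSZ)), add(Z, Z))))))
  [14] S(S(S(S(add(S(add(SZ, mul(SZ, SSZ))), add(Z, Z))))))
  [15] S(S(S(S(S(add(add(SZ, mul(SZ, SSZ)), add(Z, Z)))))))
  [16] S(S(S(S(S(add(S(add(Z, mul(SZ, SSZ))), add(Z, Z)))))))
  [17] S(S(S(S(S(S(add(add(Z, mul(SZ, SSZ)), add(Z, Z))))))))
  [18] S(S(S(S(S(S(add(mul(SZ, SSZ), add(Z, Z))))))))
  [19] S(S(S(S(S(S(add(add(SSZ, mul(Z, SSZ)), add(Z, Z))))))))
  [20] S(S(S(S(S(S(add(S(add(SZ, mul(Z, SSZ))), add(Z, Z))))))))
  [21] S(S(S(S(S(S(S(add(add(SZ, mul(Z, SSZ)), add(Z, Z)))))))))
  [22] S(S(S(S(S(S(S(add(S(add(Z, mul(Z, SSZ))), add(Z, Z)))))))))
  [23] S(S(S(S(S(S(S(S(add(add(Z, mul(Z, SSZ)), add(Z, Z))))))))))
  [24] S(S(S(S(S(S(S(S(add(mul(Z, SSZ), add(Z, Z))))))))))
  [25] S(S(S(S(S(S(S(S(add(Z, add(Z, Z))))))))))
  [26] S(S(S(S(S(S(S(S(add(Z, Z)))))))))
  [27] S^8(Z)

Answer: DIFFERENT — A ⇓ SSZ, B ⇓ S^8(Z)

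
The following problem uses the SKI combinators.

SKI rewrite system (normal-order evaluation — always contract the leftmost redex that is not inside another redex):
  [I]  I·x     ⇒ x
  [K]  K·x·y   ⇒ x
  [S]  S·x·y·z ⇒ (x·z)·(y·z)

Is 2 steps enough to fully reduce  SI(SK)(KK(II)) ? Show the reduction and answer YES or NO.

  start: SI(SK)(KK(II))
  [1] I(KK(II))(SK(KK(II)))
  [2] KK(II)(SK(KK(II)))

Answer: NO — after 2 steps the term is KK(II)(SK(KK(II))), not yet normal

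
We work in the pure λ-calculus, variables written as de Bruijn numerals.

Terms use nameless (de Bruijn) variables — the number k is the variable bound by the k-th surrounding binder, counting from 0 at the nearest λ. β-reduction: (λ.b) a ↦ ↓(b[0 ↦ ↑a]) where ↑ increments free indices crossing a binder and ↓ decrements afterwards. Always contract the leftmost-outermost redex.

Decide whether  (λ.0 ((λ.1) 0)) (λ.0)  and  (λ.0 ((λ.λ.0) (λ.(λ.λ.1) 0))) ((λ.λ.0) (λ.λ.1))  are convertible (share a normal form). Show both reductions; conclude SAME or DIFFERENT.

Answer: SAME — A ⇓ λ.0, B ⇓ λ.0

Reduction:
Term A:
  start: (λ.0 ((λ.1) 0)) (λ.0)
  step 1: (λ.0) ((λ.λ.0) (λ.0))
  step 2: (λ.λ.0) (λ.0)
  step 3: λ.0

Term B:
  start: (λ.0 ((λ.λ.0) (λ.(λ.λ.1) 0))) ((λ.λ.0) (λ.λ.1))
  step 1: (λ.λ.0) (λ.λ.1) ((λ.λ.0) (λ.(λ.λ.1) 0))
  step 2: (λ.0) ((λ.λ.0) (λ.(λ.λ.1) 0))
  step 3: (λ.λ.0) (λ.(λ.λ.1) 0)
  step 4: λ.0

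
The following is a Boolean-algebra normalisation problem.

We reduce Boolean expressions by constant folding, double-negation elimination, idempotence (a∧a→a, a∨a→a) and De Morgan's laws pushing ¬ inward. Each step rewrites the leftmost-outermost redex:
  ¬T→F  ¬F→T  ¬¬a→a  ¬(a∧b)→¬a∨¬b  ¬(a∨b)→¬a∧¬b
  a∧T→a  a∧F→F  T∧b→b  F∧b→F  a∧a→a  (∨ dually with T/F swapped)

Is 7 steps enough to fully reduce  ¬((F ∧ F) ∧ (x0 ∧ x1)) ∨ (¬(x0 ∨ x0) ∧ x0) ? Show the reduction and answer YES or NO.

Answer: YES — reaches normal form T in 6 ≤ 7 steps

Working:
  start: ¬((F ∧ F) ∧ (x0 ∧ x1)) ∨ (¬(x0 ∨ x0) ∧ x0)
  [1] (¬(F ∧ F) ∨ ¬(x0 ∧ x1)) ∨ (¬(x0 ∨ x0) ∧ x0)
  [2] ((¬F ∨ ¬F) ∨ ¬(x0 ∧ x1)) ∨ (¬(x0 ∨ x0) ∧ x0)
  [3] (¬F ∨ ¬(x0 ∧ x1)) ∨ (¬(x0 ∨ x0) ∧ x0)
  [4] (T ∨ ¬(x0 ∧ x1)) ∨ (¬(x0 ∨ x0) ∧ x0)
  [5] T ∨ (¬(x0 ∨ x0) ∧ x0)
  [6] T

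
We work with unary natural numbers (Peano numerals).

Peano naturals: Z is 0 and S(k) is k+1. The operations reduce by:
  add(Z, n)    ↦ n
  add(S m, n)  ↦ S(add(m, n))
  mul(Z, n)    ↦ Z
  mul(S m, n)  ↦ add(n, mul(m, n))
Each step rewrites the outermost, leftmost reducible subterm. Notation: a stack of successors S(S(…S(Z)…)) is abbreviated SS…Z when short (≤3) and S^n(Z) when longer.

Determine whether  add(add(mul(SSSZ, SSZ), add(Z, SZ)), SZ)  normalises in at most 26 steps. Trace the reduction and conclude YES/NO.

  start: add(add(mul(SSSZ, SSZ), add(Z, SZ)), SZ)
  →1  add(add(add(SSZ, mul(SSZ, SSZ)), add(Z, SZ)), SZ)
  →2  add(add(S(add(SZ, mul(SSZ, SSZ))), add(Z, SZ)), SZ)
  →3  add(S(add(add(SZ, mul(SSZ, SSZ)), add(Z, SZ))), SZ)
  →4  S(add(add(add(SZ, mul(SSZ, SSZ)), add(Z, SZ)), SZ))
  →5  S(add(add(S(add(Z, mul(SSZ, SSZ))), add(Z, SZ)), SZ))
  →6  S(add(S(add(add(Z, mul(SSZ, SSZ)), add(Z, SZ))), SZ))
  →7  S(S(add(add(add(Z, mul(SSZ, SSZ)), add(Z, SZ)), SZ)))
  →8  S(S(add(add(mul(SSZ, SSZ), add(Z, SZ)), SZ)))
  →9  S(S(add(add(add(SSZ, mul(SZ, SSZ)), add(Z, SZ)), SZ)))
  →10  S(S(add(add(S(add(SZ, mul(SZ, SSZ))), add(Z, SZ)), SZ)))
  →11  S(S(add(S(add(add(SZ, mul(SZ, SSZ)), add(Z, SZ))), SZ)))
  →12  S(S(S(add(add(add(SZ, mul(SZ, SSZ)), add(Z, SZ)), SZ))))
  →13  S(S(S(add(add(S(add(Z, mul(SZ, SSZ))), add(Z, SZ)), SZ))))
  →14  S(S(S(add(S(add(add(Z, mul(SZ, SSZ)), add(Z, SZ))), SZ))))
  →15  S(S(S(S(add(add(add(Z, mul(SZ, SSZ)), add(Z, SZ)), SZ)))))
  →16  S(S(S(S(add(add(mul(SZ, SSZ), add(Z, SZ)), SZ)))))
  →17  S(S(S(S(add(add(add(SSZ, mul(Z, SSZ)), add(Z, SZ)), SZ)))))
  →18  S(S(S(S(add(add(S(add(SZ, mul(Z, SSZ))), add(Z, SZ)), SZ)))))
  →19  S(S(S(S(add(S(add(add(SZ, mul(Z, SSZ)), add(Z, SZ))), SZ)))))
  →20  S(S(S(S(S(add(add(add(SZ, mul(Z, SSZ)), add(Z, SZ)), SZ))))))
  →21  S(S(S(S(S(add(add(S(add(Z, mul(Z, SSZ))), add(Z, SZ)), SZ))))))
  →22  S(S(S(S(S(add(S(add(add(Z, mul(Z, SSZ)), add(Z, SZ))), SZ))))))
  →23  S(S(S(S(S(S(add(add(add(Z, mul(Z, SSZ)), add(Z, SZ)), SZ)))))))
  →24  S(S(S(S(S(S(add(add(mul(Z, SSZ), add(Z, SZ)), SZ)))))))
  →25  S(S(S(S(S(S(add(add(Z, add(Z, SZ)), SZ)))))))
  →26  S(S(S(S(S(S(add(add(Z, SZ), SZ)))))))

Answer: NO — after 26 steps the term is S(S(S(S(S(S(add(add(Z, SZ), SZ))))))), not yet normal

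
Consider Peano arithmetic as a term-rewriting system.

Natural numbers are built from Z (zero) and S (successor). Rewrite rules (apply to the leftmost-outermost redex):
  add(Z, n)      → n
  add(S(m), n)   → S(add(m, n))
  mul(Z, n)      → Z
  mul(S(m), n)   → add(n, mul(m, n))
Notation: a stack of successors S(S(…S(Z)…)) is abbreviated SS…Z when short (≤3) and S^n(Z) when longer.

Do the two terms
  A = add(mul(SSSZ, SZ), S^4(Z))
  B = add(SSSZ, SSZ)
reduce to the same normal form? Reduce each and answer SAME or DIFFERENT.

Answer: DIFFERENT — A ⇓ S^7(Z), B ⇓ S^5(Z)

Derivation:
Term A:
  start: add(mul(SSSZ, SZ), S^4(Z))
  step 1: add(add(SZ, mul(SSZ, SZ)), S^4(Z))
  step 2: add(S(add(Z, mul(SSZ, SZ))), S^4(Z))
  step 3: S(add(add(Z, mul(SSZ, SZ)), S^4(Z)))
  step 4: S(add(mul(SSZ, SZ), S^4(Z)))
  step 5: S(add(add(SZ, mul(SZ, SZ)), S^4(Z)))
  step 6: S(add(S(add(Z, mul(SZ, SZ))), S^4(Z)))
  step 7: S(S(add(add(Z, mul(SZ, SZ)), S^4(Z))))
  step 8: S(S(add(mul(SZ, SZ), S^4(Z))))
  step 9: S(S(add(add(SZ, mul(Z, SZ)), S^4(Z))))
  step 10: S(S(add(S(add(Z, mul(Z, SZ))), S^4(Z))))
  step 11: S(S(S(add(add(Z, mul(Z, SZ)), S^4(Z)))))
  step 12: S(S(S(add(mul(Z, SZ), S^4(Z)))))
  step 13: S(S(S(add(Z, S^4(Z)))))
  step 14: S^7(Z)

Term B:
  start: add(SSSZ, SSZ)
  step 1: S(add(SSZ, SSZ))
  step 2: S(S(add(SZ, SSZ)))
  step 3: S(S(S(add(Z, SSZ))))
  step 4: S^5(Z)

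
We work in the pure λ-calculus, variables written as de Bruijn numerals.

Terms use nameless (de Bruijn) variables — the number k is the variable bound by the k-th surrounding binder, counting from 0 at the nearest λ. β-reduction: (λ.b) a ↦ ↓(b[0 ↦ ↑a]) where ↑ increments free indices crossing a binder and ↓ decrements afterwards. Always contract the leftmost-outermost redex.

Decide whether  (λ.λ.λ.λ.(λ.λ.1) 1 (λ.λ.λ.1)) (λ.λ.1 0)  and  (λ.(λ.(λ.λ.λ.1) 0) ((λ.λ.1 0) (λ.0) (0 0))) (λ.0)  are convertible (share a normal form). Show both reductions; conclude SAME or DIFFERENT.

Term A:
  start: (λ.λ.λ.λ.(λ.λ.1) 1 (λ.λ.λ.1)) (λ.λ.1 0)
  step 1: λ.λ.λ.(λ.λ.1) 1 (λ.λ.λ.1)
  step 2: λ.λ.λ.(λ.2) (λ.λ.λ.1)
  step 3: λ.λ.λ.1

Term B:
  start: (λ.(λ.(λ.λ.λ.1) 0) ((λ.λ.1 0) (λ.0) (0 0))) (λ.0)
  step 1: (λ.(λ.λ.λ.1) 0) ((λ.λ.1 0) (λ.0) ((λ.0) (λ.0)))
  step 2: (λ.λ.λ.1) ((λ.λ.1 0) (λ.0) ((λ.0) (λ.0)))
  step 3: λ.λ.1

Answer: DIFFERENT — A ⇓ λ.λ.λ.1, B ⇓ λ.λ.1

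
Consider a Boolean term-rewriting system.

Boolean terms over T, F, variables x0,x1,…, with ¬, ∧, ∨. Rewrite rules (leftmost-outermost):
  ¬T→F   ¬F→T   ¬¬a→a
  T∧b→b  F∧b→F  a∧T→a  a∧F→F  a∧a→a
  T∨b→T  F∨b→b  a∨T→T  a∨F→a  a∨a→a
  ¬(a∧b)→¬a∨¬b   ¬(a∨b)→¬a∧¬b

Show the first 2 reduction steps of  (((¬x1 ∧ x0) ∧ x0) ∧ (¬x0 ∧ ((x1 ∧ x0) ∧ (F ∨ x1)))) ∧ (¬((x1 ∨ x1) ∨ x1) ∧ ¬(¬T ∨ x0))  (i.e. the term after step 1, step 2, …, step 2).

  start: (((¬x1 ∧ x0) ∧ x0) ∧ (¬x0 ∧ ((x1 ∧ x0) ∧ (F ∨ x1)))) ∧ (¬((x1 ∨ x1) ∨ x1) ∧ ¬(¬T ∨ x0))
  step 1: (((¬x1 ∧ x0) ∧ x0) ∧ (¬x0 ∧ ((x1 ∧ x0) ∧ x1))) ∧ (¬((x1 ∨ x1) ∨ x1) ∧ ¬(¬T ∨ x0))
  step 2: (((¬x1 ∧ x0) ∧ x0) ∧ (¬x0 ∧ ((x1 ∧ x0) ∧ x1))) ∧ ((¬(x1 ∨ x1) ∧ ¬x1) ∧ ¬(¬T ∨ x0))

Answer: after 2 steps: (((¬x1 ∧ x0) ∧ x0) ∧ (¬x0 ∧ ((x1 ∧ x0) ∧ x1))) ∧ ((¬(x1 ∨ x1) ∧ ¬x1) ∧ ¬(¬T ∨ x0))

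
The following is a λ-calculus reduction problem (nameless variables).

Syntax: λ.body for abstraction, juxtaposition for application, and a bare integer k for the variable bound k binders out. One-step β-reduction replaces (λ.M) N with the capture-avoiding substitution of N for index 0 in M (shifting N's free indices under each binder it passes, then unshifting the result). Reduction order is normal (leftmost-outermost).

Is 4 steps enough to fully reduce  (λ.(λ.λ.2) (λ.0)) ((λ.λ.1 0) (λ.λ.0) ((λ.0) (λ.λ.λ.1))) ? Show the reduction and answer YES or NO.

Answer: NO — after 4 steps the term is λ.(λ.λ.0) ((λ.0) (λ.λ.λ.1)), not yet normal

Working:
  start: (λ.(λ.λ.2) (λ.0)) ((λ.λ.1 0) (λ.λ.0) ((λ.0) (λ.λ.λ.1)))
  →1  (λ.λ.(λ.λ.1 0) (λ.λ.0) ((λ.0) (λ.λ.λ.1))) (λ.0)
  →2  λ.(λ.λ.1 0) (λ.λ.0) ((λ.0) (λ.λ.λ.1))
  →3  λ.(λ.(λ.λ.0) 0) ((λ.0) (λ.λ.λ.1))
  →4  λ.(λ.λ.0) ((λ.0) (λ.λ.λ.1))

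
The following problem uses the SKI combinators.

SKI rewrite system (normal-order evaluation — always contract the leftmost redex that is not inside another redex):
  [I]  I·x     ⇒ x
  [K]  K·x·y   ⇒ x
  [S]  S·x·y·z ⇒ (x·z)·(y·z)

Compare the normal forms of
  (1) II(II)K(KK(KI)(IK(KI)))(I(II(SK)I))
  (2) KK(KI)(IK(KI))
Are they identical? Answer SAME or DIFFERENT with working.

Answer: SAME — A ⇓ K(K(KI)), B ⇓ K(K(KI))

Derivation:
Term A:
  start: II(II)K(KK(KI)(IK(KI)))(I(II(SK)I))
  [1] I(II)K(KK(KI)(IK(KI)))(I(II(SK)I))
  [2] IIK(KK(KI)(IK(KI)))(I(II(SK)I))
  [3] IK(KK(KI)(IK(KI)))(I(II(SK)I))
  [4] K(KK(KI)(IK(KI)))(I(II(SK)I))
  [5] KK(KI)(IK(KI))
  [6] K(IK(KI))
  [7] K(K(KI))

Term B:
  start: KK(KI)(IK(KI))
  [1] K(IK(KI))
  [2] K(K(KI))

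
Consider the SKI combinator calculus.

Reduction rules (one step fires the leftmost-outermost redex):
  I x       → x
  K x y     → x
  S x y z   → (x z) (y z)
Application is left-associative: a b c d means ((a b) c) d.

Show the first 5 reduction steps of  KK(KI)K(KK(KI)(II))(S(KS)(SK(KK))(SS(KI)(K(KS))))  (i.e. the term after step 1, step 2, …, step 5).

  start: KK(KI)K(KK(KI)(II))(S(KS)(SK(KK))(SS(KI)(K(KS))))
  [1] KK(KK(KI)(II))(S(KS)(SK(KK))(SS(KI)(K(KS))))
  [2] K(S(KS)(SK(KK))(SS(KI)(K(KS))))
  [3] K(KS(SS(KI)(K(KS)))(SK(KK)(SS(KI)(K(KS)))))
  [4] K(S(SK(KK)(SS(KI)(K(KS)))))
  [5] K(S(K(SS(KI)(K(KS)))(KK(SS(KI)(K(KS))))))

Answer: after 5 steps: K(S(K(SS(KI)(K(KS)))(KK(SS(KI)(K(KS))))))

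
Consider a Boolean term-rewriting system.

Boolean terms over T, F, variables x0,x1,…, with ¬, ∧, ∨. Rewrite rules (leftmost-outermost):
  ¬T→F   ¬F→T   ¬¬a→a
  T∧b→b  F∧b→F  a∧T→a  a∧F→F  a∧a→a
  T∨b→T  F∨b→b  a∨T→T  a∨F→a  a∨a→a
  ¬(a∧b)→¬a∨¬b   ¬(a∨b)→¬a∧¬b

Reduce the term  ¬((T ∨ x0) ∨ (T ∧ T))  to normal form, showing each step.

  start: ¬((T ∨ x0) ∨ (T ∧ T))
  step 1: ¬(T ∨ x0) ∧ ¬(T ∧ T)
  step 2: (¬T ∧ ¬x0) ∧ ¬(T ∧ T)
  step 3: (F ∧ ¬x0) ∧ ¬(T ∧ T)
  step 4: F ∧ ¬(T ∧ T)
  step 5: F

Answer: normal form = F  (in 5 steps)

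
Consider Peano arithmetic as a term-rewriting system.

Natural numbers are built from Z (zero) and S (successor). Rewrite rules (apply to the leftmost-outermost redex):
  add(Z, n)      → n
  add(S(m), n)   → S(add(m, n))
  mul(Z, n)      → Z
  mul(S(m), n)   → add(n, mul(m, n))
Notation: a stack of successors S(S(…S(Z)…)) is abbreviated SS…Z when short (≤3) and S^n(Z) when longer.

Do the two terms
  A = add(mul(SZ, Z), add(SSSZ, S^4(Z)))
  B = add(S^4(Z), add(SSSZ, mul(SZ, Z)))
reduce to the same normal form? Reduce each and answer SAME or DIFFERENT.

Answer: SAME — A ⇓ S^7(Z), B ⇓ S^7(Z)

Derivation:
Term A:
  start: add(mul(SZ, Z), add(SSSZ, S^4(Z)))
  →1  add(add(Z, mul(Z, Z)), add(SSSZ, S^4(Z)))
  →2  add(mul(Z, Z), add(SSSZ, S^4(Z)))
  →3  add(Z, add(SSSZ, S^4(Z)))
  →4  add(SSSZ, S^4(Z))
  →5  S(add(SSZ, S^4(Z)))
  →6  S(S(add(SZ, S^4(Z))))
  →7  S(S(S(add(Z, S^4(Z)))))
  →8  S^7(Z)

Term B:
  start: add(S^4(Z), add(SSSZ, mul(SZ, Z)))
  →1  S(add(SSSZ, add(SSSZ, mul(SZ, Z))))
  →2  S(S(add(SSZ, add(SSSZ, mul(SZ, Z)))))
  →3  S(S(S(add(SZ, add(SSSZ, mul(SZ, Z))))))
  →4  S(S(S(S(add(Z, add(SSSZ, mul(SZ, Z)))))))
  →5  S(S(S(S(add(SSSZ, mul(SZ, Z))))))
  →6  S(S(S(S(S(add(SSZ, mul(SZ, Z)))))))
  →7  S(S(S(S(S(S(add(SZ, mul(SZ, Z))))))))
  →8  S(S(S(S(S(S(S(add(Z, mul(SZ, Z)))))))))
  →9  S(S(S(S(S(S(S(mul(SZ, Z))))))))
  →10  S(S(S(S(S(S(S(add(Z, mul(Z, Z)))))))))
  →11  S(S(S(S(S(S(S(mul(Z, Z))))))))
  →12  S^7(Z)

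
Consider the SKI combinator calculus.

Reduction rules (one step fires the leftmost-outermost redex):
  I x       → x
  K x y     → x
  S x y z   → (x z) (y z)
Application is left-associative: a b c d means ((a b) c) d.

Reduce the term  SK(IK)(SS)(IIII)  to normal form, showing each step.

  start: SK(IK)(SS)(IIII)
  step 1: K(SS)(IK(SS))(IIII)
  step 2: SS(IIII)
  step 3: SS(III)
  step 4: SS(II)
  step 5: SSI

Answer: normal form = SSI  (in 5 steps)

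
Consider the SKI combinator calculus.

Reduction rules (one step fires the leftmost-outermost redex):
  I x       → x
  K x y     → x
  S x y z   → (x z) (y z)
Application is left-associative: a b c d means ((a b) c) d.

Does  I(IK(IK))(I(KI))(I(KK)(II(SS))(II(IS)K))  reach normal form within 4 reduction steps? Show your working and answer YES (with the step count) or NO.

Answer: NO — after 4 steps the term is K(I(KK)(II(SS))(II(IS)K)), not yet normal

Reduction:
  start: I(IK(IK))(I(KI))(I(KK)(II(SS))(II(IS)K))
  →1  IK(IK)(I(KI))(I(KK)(II(SS))(II(IS)K))
  →2  K(IK)(I(KI))(I(KK)(II(SS))(II(IS)K))
  →3  IK(I(KK)(II(SS))(II(IS)K))
  →4  K(I(KK)(II(SS))(II(IS)K))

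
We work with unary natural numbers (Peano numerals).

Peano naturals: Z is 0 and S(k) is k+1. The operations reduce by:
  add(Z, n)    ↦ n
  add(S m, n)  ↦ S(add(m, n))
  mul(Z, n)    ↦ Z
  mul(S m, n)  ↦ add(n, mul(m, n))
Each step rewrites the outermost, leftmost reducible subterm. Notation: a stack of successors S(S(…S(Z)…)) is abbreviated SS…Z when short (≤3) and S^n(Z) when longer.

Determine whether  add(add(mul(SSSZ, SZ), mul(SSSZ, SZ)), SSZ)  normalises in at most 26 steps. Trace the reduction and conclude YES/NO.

  start: add(add(mul(SSSZ, SZ), mul(SSSZ, SZ)), SSZ)
  [1] add(add(add(SZ, mul(SSZ, SZ)), mul(SSSZ, SZ)), SSZ)
  [2] add(add(S(add(Z, mul(SSZ, SZ))), mul(SSSZ, SZ)), SSZ)
  [3] add(S(add(add(Z, mul(SSZ, SZ)), mul(SSSZ, SZ))), SSZ)
  [4] S(add(add(add(Z, mul(SSZ, SZ)), mul(SSSZ, SZ)), SSZ))
  [5] S(add(add(mul(SSZ, SZ), mul(SSSZ, SZ)), SSZ))
  [6] S(add(add(add(SZ, mul(SZ, SZ)), mul(SSSZ, SZ)), SSZ))
  [7] S(add(add(S(add(Z, mul(SZ, SZ))), mul(SSSZ, SZ)), SSZ))
  [8] S(add(S(add(add(Z, mul(SZ, SZ)), mul(SSSZ, SZ))), SSZ))
  [9] S(S(add(add(add(Z, mul(SZ, SZ)), mul(SSSZ, SZ)), SSZ)))
  [10] S(S(add(add(mul(SZ, SZ), mul(SSSZ, SZ)), SSZ)))
  [11] S(S(add(add(add(SZ, mul(Z, SZ)), mul(SSSZ, SZ)), SSZ)))
  [12] S(S(add(add(S(add(Z, mul(Z, SZ))), mul(SSSZ, SZ)), SSZ)))
  [13] S(S(add(S(add(add(Z, mul(Z, SZ)), mul(SSSZ, SZ))), SSZ)))
  [14] S(S(S(add(add(add(Z, mul(Z, SZ)), mul(SSSZ, SZ)), SSZ))))
  [15] S(S(S(add(add(mul(Z, SZ), mul(SSSZ, SZ)), SSZ))))
  [16] S(S(S(add(add(Z, mul(SSSZ, SZ)), SSZ))))
  [17] S(S(S(add(mul(SSSZ, SZ), SSZ))))
  [18] S(S(S(add(add(SZ, mul(SSZ, SZ)), SSZ))))
  [19] S(S(S(add(S(add(Z, mul(SSZ, SZ))), SSZ))))
  [20] S(S(S(S(add(add(Z, mul(SSZ, SZ)), SSZ)))))
  [21] S(S(S(S(add(mul(SSZ, SZ), SSZ)))))
  [22] S(S(S(S(add(add(SZ, mul(SZ, SZ)), SSZ)))))
  [23] S(S(S(S(add(S(add(Z, mul(SZ, SZ))), SSZ)))))
  [24] S(S(S(S(S(add(add(Z, mul(SZ, SZ)), SSZ))))))
  [25] S(S(S(S(S(add(mul(SZ, SZ), SSZ))))))
  [26] S(S(S(S(S(add(add(SZ, mul(Z, SZ)), SSZ))))))

Answer: NO — after 26 steps the term is S(S(S(S(S(add(add(SZ, mul(Z, SZ)), SSZ)))))), not yet normal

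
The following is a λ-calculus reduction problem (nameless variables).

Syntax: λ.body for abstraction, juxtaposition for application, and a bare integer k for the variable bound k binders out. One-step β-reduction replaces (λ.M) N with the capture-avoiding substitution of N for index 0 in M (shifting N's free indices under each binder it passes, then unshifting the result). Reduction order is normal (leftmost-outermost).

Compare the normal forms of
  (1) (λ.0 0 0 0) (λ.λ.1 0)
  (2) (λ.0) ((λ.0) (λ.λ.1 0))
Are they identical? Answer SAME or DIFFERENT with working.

Answer: SAME — A ⇓ λ.λ.1 0, B ⇓ λ.λ.1 0

Working:
Term A:
  start: (λ.0 0 0 0) (λ.λ.1 0)
  [1] (λ.λ.1 0) (λ.λ.1 0) (λ.λ.1 0) (λ.λ.1 0)
  [2] (λ.(λ.λ.1 0) 0) (λ.λ.1 0) (λ.λ.1 0)
  [3] (λ.λ.1 0) (λ.λ.1 0) (λ.λ.1 0)
  [4] (λ.(λ.λ.1 0) 0) (λ.λ.1 0)
  [5] (λ.λ.1 0) (λ.λ.1 0)
  [6] λ.(λ.λ.1 0) 0
  [7] λ.λ.1 0

Term B:
  start: (λ.0) ((λ.0) (λ.λ.1 0))
  [1] (λ.0) (λ.λ.1 0)
  [2] λ.λ.1 0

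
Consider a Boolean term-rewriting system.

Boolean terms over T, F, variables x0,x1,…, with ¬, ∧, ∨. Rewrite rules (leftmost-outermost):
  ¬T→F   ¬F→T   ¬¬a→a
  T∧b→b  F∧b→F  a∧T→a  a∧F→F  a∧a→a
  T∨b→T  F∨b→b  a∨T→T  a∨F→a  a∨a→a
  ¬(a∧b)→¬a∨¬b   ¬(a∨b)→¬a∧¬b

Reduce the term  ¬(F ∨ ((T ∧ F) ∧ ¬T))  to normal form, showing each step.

Answer: normal form = T  (in 9 steps)

Reduction:
  start: ¬(F ∨ ((T ∧ F) ∧ ¬T))
  step 1: ¬F ∧ ¬((T ∧ F) ∧ ¬T)
  step 2: T ∧ ¬((T ∧ F) ∧ ¬T)
  step 3: ¬((T ∧ F) ∧ ¬T)
  step 4: ¬(T ∧ F) ∨ ¬¬T
  step 5: (¬T ∨ ¬F) ∨ ¬¬T
  step 6: (F ∨ ¬F) ∨ ¬¬T
  step 7: ¬F ∨ ¬¬T
  step 8: T ∨ ¬¬T
  step 9: T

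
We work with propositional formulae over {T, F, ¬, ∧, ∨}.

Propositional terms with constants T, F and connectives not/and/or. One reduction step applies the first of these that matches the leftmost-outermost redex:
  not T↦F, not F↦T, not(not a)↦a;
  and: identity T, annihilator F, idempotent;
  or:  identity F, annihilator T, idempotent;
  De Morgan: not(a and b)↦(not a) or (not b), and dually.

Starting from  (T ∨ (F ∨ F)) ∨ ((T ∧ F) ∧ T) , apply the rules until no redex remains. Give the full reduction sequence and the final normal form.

  start: (T ∨ (F ∨ F)) ∨ ((T ∧ F) ∧ T)
  [1] T ∨ ((T ∧ F) ∧ T)
  [2] T

Answer: normal form = T  (in 2 steps)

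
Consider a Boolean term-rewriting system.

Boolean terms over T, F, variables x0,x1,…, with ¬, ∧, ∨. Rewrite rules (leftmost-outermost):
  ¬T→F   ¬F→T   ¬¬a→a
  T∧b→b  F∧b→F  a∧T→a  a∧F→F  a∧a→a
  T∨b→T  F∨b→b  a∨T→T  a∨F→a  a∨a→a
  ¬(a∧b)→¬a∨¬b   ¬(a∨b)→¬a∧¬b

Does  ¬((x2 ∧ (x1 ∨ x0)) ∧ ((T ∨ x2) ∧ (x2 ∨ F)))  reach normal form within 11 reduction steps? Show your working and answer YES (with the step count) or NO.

Answer: YES — reaches normal form (¬x2 ∨ (¬x1 ∧ ¬x0)) ∨ ¬x2 in 11 ≤ 11 steps

Derivation:
  start: ¬((x2 ∧ (x1 ∨ x0)) ∧ ((T ∨ x2) ∧ (x2 ∨ F)))
  step 1: ¬(x2 ∧ (x1 ∨ x0)) ∨ ¬((T ∨ x2) ∧ (x2 ∨ F))
  step 2: (¬x2 ∨ ¬(x1 ∨ x0)) ∨ ¬((T ∨ x2) ∧ (x2 ∨ F))
  step 3: (¬x2 ∨ (¬x1 ∧ ¬x0)) ∨ ¬((T ∨ x2) ∧ (x2 ∨ F))
  step 4: (¬x2 ∨ (¬x1 ∧ ¬x0)) ∨ (¬(T ∨ x2) ∨ ¬(x2 ∨ F))
  step 5: (¬x2 ∨ (¬x1 ∧ ¬x0)) ∨ ((¬T ∧ ¬x2) ∨ ¬(x2 ∨ F))
  step 6: (¬x2 ∨ (¬x1 ∧ ¬x0)) ∨ ((F ∧ ¬x2) ∨ ¬(x2 ∨ F))
  step 7: (¬x2 ∨ (¬x1 ∧ ¬x0)) ∨ (F ∨ ¬(x2 ∨ F))
  step 8: (¬x2 ∨ (¬x1 ∧ ¬x0)) ∨ ¬(x2 ∨ F)
  step 9: (¬x2 ∨ (¬x1 ∧ ¬x0)) ∨ (¬x2 ∧ ¬F)
  step 10: (¬x2 ∨ (¬x1 ∧ ¬x0)) ∨ (¬x2 ∧ T)
  step 11: (¬x2 ∨ (¬x1 ∧ ¬x0)) ∨ ¬x2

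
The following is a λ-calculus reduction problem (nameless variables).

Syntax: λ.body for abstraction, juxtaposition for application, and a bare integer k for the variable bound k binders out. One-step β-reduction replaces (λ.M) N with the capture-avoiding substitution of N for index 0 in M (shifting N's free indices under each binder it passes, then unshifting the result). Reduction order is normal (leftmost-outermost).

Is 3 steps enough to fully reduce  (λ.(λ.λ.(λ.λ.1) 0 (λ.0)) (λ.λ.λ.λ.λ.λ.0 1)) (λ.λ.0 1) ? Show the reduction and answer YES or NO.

  start: (λ.(λ.λ.(λ.λ.1) 0 (λ.0)) (λ.λ.λ.λ.λ.λ.0 1)) (λ.λ.0 1)
  step 1: (λ.λ.(λ.λ.1) 0 (λ.0)) (λ.λ.λ.λ.λ.λ.0 1)
  step 2: λ.(λ.λ.1) 0 (λ.0)
  step 3: λ.(λ.1) (λ.0)

Answer: NO — after 3 steps the term is λ.(λ.1) (λ.0), not yet normal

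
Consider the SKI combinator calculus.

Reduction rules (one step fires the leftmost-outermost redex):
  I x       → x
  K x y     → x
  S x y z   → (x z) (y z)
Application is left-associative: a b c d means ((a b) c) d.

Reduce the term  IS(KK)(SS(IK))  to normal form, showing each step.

Answer: normal form = S(KK)(SSK)  (in 2 steps)

Working:
  start: IS(KK)(SS(IK))
  →1  S(KK)(SS(IK))
  →2  S(KK)(SSK)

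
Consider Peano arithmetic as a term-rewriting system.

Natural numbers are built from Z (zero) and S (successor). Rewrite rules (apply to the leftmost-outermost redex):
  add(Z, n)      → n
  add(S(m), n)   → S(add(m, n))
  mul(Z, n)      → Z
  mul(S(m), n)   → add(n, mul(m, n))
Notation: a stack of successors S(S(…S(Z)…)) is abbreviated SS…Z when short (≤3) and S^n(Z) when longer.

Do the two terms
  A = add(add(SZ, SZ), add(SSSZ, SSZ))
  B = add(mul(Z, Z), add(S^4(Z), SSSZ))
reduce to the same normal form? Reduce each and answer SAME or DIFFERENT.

Answer: SAME — A ⇓ S^7(Z), B ⇓ S^7(Z)

Derivation:
Term A:
  start: add(add(SZ, SZ), add(SSSZ, SSZ))
  step 1: add(S(add(Z, SZ)), add(SSSZ, SSZ))
  step 2: S(add(add(Z, SZ), add(SSSZ, SSZ)))
  step 3: S(add(SZ, add(SSSZ, SSZ)))
  step 4: S(S(add(Z, add(SSSZ, SSZ))))
  step 5: S(S(add(SSSZ, SSZ)))
  step 6: S(S(S(add(SSZ, SSZ))))
  step 7: S(S(S(S(add(SZ, SSZ)))))
  step 8: S(S(S(S(S(add(Z, SSZ))))))
  step 9: S^7(Z)

Term B:
  start: add(mul(Z, Z), add(S^4(Z), SSSZ))
  step 1: add(Z, add(S^4(Z), SSSZ))
  step 2: add(S^4(Z), SSSZ)
  step 3: S(add(SSSZ, SSSZ))
  step 4: S(S(add(SSZ, SSSZ)))
  step 5: S(S(S(add(SZ, SSSZ))))
  step 6: S(S(S(S(add(Z, SSSZ)))))
  step 7: S^7(Z)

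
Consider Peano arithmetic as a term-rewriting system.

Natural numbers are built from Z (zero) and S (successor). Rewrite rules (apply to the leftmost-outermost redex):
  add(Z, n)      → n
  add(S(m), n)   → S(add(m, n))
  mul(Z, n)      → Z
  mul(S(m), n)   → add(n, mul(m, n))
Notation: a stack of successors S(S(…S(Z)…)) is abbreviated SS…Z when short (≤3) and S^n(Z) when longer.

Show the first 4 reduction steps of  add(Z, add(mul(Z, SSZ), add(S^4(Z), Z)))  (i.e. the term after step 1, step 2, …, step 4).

  start: add(Z, add(mul(Z, SSZ), add(S^4(Z), Z)))
  [1] add(mul(Z, SSZ), add(S^4(Z), Z))
  [2] add(Z, add(S^4(Z), Z))
  [3] add(S^4(Z), Z)
  [4] S(add(SSSZ, Z))

Answer: after 4 steps: S(add(SSSZ, Z))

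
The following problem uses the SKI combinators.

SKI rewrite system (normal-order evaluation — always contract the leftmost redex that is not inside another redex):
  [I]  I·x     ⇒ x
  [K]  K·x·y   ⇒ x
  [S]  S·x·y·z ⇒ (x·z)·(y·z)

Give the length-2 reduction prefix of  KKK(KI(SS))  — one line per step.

Answer: after 2 steps: KI

Derivation:
  start: KKK(KI(SS))
  step 1: K(KI(SS))
  step 2: KI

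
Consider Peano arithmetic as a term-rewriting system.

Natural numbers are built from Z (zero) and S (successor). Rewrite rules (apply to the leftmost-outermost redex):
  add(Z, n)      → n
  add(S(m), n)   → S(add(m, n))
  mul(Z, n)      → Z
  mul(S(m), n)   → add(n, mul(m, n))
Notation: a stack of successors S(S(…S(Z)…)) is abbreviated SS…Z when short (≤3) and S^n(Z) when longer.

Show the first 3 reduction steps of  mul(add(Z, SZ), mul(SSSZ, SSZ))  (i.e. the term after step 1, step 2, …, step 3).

  start: mul(add(Z, SZ), mul(SSSZ, SSZ))
  →1  mul(SZ, mul(SSSZ, SSZ))
  →2  add(mul(SSSZ, SSZ), mul(Z, mul(SSSZ, SSZ)))
  →3  add(add(SSZ, mul(SSZ, SSZ)), mul(Z, mul(SSSZ, SSZ)))

Answer: after 3 steps: add(add(SSZ, mul(SSZ, SSZ)), mul(Z, mul(SSSZ, SSZ)))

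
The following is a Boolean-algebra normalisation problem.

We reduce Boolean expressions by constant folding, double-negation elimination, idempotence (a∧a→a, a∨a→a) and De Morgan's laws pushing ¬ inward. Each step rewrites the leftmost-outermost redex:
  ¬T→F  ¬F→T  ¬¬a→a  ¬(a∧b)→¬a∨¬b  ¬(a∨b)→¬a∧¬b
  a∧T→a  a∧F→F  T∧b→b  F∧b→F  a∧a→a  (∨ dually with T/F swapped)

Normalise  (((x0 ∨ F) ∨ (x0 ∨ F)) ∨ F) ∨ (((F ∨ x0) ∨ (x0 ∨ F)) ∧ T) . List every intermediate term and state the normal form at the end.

  start: (((x0 ∨ F) ∨ (x0 ∨ F)) ∨ F) ∨ (((F ∨ x0) ∨ (x0 ∨ F)) ∧ T)
  step 1: ((x0 ∨ F) ∨ (x0 ∨ F)) ∨ (((F ∨ x0) ∨ (x0 ∨ F)) ∧ T)
  step 2: (x0 ∨ F) ∨ (((F ∨ x0) ∨ (x0 ∨ F)) ∧ T)
  step 3: x0 ∨ (((F ∨ x0) ∨ (x0 ∨ F)) ∧ T)
  step 4: x0 ∨ ((F ∨ x0) ∨ (x0 ∨ F))
  step 5: x0 ∨ (x0 ∨ (x0 ∨ F))
  step 6: x0 ∨ (x0 ∨ x0)
  step 7: x0 ∨ x0
  step 8: x0

Answer: normal form = x0  (in 8 steps)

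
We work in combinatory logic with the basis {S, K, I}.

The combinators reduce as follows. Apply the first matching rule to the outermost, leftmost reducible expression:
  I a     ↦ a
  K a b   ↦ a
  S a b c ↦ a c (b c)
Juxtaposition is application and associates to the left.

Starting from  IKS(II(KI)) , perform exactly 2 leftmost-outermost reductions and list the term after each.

Answer: after 2 steps: S

Working:
  start: IKS(II(KI))
  →1  KS(II(KI))
  →2  S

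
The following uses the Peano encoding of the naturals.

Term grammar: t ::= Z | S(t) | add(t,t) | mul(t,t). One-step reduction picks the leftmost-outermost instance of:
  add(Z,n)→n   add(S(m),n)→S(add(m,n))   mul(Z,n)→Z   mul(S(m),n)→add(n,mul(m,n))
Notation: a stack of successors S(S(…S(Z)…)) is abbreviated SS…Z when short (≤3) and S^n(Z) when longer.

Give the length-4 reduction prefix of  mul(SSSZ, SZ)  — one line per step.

Answer: after 4 steps: S(add(SZ, mul(SZ, SZ)))

Reduction:
  start: mul(SSSZ, SZ)
  [1] add(SZ, mul(SSZ, SZ))
  [2] S(add(Z, mul(SSZ, SZ)))
  [3] S(mul(SSZ, SZ))
  [4] S(add(SZ, mul(SZ, SZ)))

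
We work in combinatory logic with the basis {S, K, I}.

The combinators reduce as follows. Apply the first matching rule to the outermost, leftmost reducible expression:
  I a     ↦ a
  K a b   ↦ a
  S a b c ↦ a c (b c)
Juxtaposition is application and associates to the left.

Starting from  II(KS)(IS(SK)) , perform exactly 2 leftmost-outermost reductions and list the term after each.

  start: II(KS)(IS(SK))
  →1  I(KS)(IS(SK))
  →2  KS(IS(SK))

Answer: after 2 steps: KS(IS(SK))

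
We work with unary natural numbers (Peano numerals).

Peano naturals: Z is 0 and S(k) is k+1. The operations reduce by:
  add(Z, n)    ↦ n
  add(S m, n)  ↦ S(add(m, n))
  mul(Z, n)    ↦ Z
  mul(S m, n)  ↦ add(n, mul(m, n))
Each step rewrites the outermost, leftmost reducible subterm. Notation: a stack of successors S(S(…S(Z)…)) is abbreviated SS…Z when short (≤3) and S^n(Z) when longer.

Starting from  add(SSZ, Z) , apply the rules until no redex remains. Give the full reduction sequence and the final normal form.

Answer: normal form = SSZ  (in 3 steps)

Reduction:
  start: add(SSZ, Z)
  →1  S(add(SZ, Z))
  →2  S(S(add(Z, Z)))
  →3  SSZ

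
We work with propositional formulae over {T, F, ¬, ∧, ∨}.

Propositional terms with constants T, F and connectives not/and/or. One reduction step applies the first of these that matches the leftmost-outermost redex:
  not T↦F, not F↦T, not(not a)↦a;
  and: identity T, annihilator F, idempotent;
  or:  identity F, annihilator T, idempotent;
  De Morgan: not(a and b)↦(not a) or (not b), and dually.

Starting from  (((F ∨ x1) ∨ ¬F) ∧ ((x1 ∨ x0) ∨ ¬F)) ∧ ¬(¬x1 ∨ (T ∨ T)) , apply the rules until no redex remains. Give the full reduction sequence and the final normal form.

Answer: normal form = F  (in 13 steps)

Derivation:
  start: (((F ∨ x1) ∨ ¬F) ∧ ((x1 ∨ x0) ∨ ¬F)) ∧ ¬(¬x1 ∨ (T ∨ T))
  →1  ((x1 ∨ ¬F) ∧ ((x1 ∨ x0) ∨ ¬F)) ∧ ¬(¬x1 ∨ (T ∨ T))
  →2  ((x1 ∨ T) ∧ ((x1 ∨ x0) ∨ ¬F)) ∧ ¬(¬x1 ∨ (T ∨ T))
  →3  (T ∧ ((x1 ∨ x0) ∨ ¬F)) ∧ ¬(¬x1 ∨ (T ∨ T))
  →4  ((x1 ∨ x0) ∨ ¬F) ∧ ¬(¬x1 ∨ (T ∨ T))
  →5  ((x1 ∨ x0) ∨ T) ∧ ¬(¬x1 ∨ (T ∨ T))
  →6  T ∧ ¬(¬x1 ∨ (T ∨ T))
  →7  ¬(¬x1 ∨ (T ∨ T))
  →8  ¬¬x1 ∧ ¬(T ∨ T)
  →9  x1 ∧ ¬(T ∨ T)
  →10  x1 ∧ (¬T ∧ ¬T)
  →11  x1 ∧ ¬T
  →12  x1 ∧ F
  →13  F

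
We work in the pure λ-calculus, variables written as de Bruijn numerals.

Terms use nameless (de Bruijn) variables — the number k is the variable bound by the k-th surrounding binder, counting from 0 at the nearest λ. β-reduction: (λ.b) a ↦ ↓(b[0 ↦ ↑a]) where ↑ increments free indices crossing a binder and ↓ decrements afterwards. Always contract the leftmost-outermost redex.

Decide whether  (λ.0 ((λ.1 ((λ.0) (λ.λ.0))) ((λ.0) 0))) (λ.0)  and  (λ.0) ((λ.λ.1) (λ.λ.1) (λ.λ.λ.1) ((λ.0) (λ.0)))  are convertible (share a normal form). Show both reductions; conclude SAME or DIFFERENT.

Answer: SAME — A ⇓ λ.λ.0, B ⇓ λ.λ.0

Working:
Term A:
  start: (λ.0 ((λ.1 ((λ.0) (λ.λ.0))) ((λ.0) 0))) (λ.0)
  step 1: (λ.0) ((λ.(λ.0) ((λ.0) (λ.λ.0))) ((λ.0) (λ.0)))
  step 2: (λ.(λ.0) ((λ.0) (λ.λ.0))) ((λ.0) (λ.0))
  step 3: (λ.0) ((λ.0) (λ.λ.0))
  step 4: (λ.0) (λ.λ.0)
  step 5: λ.λ.0

Term B:
  start: (λ.0) ((λ.λ.1) (λ.λ.1) (λ.λ.λ.1) ((λ.0) (λ.0)))
  step 1: (λ.λ.1) (λ.λ.1) (λ.λ.λ.1) ((λ.0) (λ.0))
  step 2: (λ.λ.λ.1) (λ.λ.λ.1) ((λ.0) (λ.0))
  step 3: (λ.λ.1) ((λ.0) (λ.0))
  step 4: λ.(λ.0) (λ.0)
  step 5: λ.λ.0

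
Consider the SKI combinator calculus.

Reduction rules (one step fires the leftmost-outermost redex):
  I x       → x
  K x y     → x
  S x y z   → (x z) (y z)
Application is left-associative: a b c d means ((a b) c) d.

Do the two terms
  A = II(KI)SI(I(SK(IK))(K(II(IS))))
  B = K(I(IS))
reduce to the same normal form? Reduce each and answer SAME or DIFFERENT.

Term A:
  start: II(KI)SI(I(SK(IK))(K(II(IS))))
  step 1: I(KI)SI(I(SK(IK))(K(II(IS))))
  step 2: KISI(I(SK(IK))(K(II(IS))))
  step 3: II(I(SK(IK))(K(II(IS))))
  step 4: I(I(SK(IK))(K(II(IS))))
  step 5: I(SK(IK))(K(II(IS)))
  step 6: SK(IK)(K(II(IS)))
  step 7: K(K(II(IS)))(IK(K(II(IS))))
  step 8: K(II(IS))
  step 9: K(I(IS))
  step 10: K(IS)
  step 11: KS

Term B:
  start: K(I(IS))
  step 1: K(IS)
  step 2: KS

Answer: SAME — A ⇓ KS, B ⇓ KS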